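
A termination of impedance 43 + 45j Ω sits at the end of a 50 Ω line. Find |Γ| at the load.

|Γ| ≈ 0.441

Γ = (Z_L − Z_0)/(Z_L + Z_0) = (-7 + j45)/(93 + j45)
|Γ| = 45.5/103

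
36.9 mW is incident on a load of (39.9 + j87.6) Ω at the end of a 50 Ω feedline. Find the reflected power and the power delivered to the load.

P_reflected ≈ 18.2 mW; P_delivered ≈ 18.7 mW

|Γ| = |(-10.1 + j87.6)/(89.9 + j87.6)| = 0.703
|Γ|² = 0.494
P_refl = |Γ|²·P_inc = 18.2 mW, P_del = (1 − |Γ|²)·P_inc = 18.7 mW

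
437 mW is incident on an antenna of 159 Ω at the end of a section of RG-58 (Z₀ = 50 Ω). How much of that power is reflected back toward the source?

Γ = (159 − 50)/(159 + 50) = 0.522
|Γ|² = 0.272
P_refl = |Γ|²·P_inc = 119 mW, P_del = (1 − |Γ|²)·P_inc = 318 mW

P_reflected ≈ 119 mW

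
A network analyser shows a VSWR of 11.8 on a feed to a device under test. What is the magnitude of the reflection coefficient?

|Γ| = (S − 1)/(S + 1) = (11.8 − 1)/(11.8 + 1) = 10.8/12.8

|Γ| ≈ 0.844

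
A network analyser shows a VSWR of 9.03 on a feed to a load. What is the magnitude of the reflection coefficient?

|Γ| ≈ 0.801

|Γ| = (S − 1)/(S + 1) = (9.03 − 1)/(9.03 + 1) = 8.03/10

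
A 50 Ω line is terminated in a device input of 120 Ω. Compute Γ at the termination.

Γ = (Z_L − Z_0)/(Z_L + Z_0) = (120 − 50)/(120 + 50) = 70/170

Γ = 0.412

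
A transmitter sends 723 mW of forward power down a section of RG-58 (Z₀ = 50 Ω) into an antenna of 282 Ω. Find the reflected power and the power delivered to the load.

P_reflected ≈ 353 mW; P_delivered ≈ 370 mW

Γ = (282 − 50)/(282 + 50) = 0.699
|Γ|² = 0.488
P_refl = |Γ|²·P_inc = 353 mW, P_del = (1 − |Γ|²)·P_inc = 370 mW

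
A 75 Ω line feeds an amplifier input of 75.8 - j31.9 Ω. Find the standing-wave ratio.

Γ = (Z_L − Z_0)/(Z_L + Z_0) = (0.8 − j31.9)/(150.8 − j31.9)
|Γ| = 31.9/154 = 0.207
VSWR = (1 + |Γ|)/(1 − |Γ|) = 1.21/0.793

VSWR ≈ 1.52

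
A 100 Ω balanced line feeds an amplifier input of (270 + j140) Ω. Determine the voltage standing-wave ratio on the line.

VSWR ≈ 3.51

Γ = (Z_L − Z_0)/(Z_L + Z_0) = (170 + j140)/(370 + j140)
|Γ| = 220/396 = 0.557
VSWR = (1 + |Γ|)/(1 − |Γ|) = 1.56/0.443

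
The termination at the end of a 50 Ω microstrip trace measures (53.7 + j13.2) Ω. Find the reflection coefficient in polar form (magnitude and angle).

Γ ≈ 0.131 ∠ 67.1°

Γ = (Z_L − Z_0)/(Z_L + Z_0) = (3.7 + j13.2)/(103.7 + j13.2)
|Γ| = 13.7/105 = 0.131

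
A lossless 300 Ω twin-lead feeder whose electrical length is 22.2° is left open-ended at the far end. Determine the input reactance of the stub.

X_in ≈ -735 Ω (capacitive)

tan(βl) = 0.408
For an open-ended stub, Z_in = −jZ_0·cot(βl) = −jZ_0/tan(βl)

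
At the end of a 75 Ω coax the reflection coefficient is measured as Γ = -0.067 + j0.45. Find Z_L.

Z_L = Z_0·(1 + Γ)/(1 − Γ) = 75·(0.933 + j0.45)/(1.07 − j0.45)

Z_L ≈ 44.4 + j50.3 Ω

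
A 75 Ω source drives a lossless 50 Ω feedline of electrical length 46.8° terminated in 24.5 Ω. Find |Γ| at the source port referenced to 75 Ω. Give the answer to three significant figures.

tan(βl) = 1.06
Z_in = Z_0·(Z_L + jZ_0·tanβl)/(Z_0 + jZ_L·tanβl) = 41.1 + j31.8 Ω
Γ_s = (Z_in − Z_s)/(Z_in + Z_s) = (-33.9 + j31.8)/(116 + j31.8), |Γ_s| = 0.386

|Γ| ≈ 0.386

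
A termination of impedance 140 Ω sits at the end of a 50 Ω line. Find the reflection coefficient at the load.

Γ = 0.474

Γ = (Z_L − Z_0)/(Z_L + Z_0) = (140 − 50)/(140 + 50) = 90/190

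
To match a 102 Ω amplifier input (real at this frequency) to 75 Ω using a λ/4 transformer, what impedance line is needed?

Z_qwt ≈ 87.5 Ω

Z_qwt = √(Z_0·R_L) = √(75 × 102) = √7650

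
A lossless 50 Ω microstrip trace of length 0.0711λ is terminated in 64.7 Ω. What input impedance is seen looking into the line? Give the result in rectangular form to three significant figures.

Z_in ≈ 57.5 − j11.7 Ω

βl = 2π × 0.0711 = 25.6°
tan(βl) = tan(25.6°) = 0.479
Z_in = Z_0·(Z_L + jZ_0·tanβl)/(Z_0 + jZ_L·tanβl)
     = 50·(64.7 + j24)/(50 + j31)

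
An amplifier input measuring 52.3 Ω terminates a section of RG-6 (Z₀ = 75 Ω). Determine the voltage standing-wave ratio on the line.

For a purely resistive load, VSWR = R_L/Z_0 or Z_0/R_L (whichever > 1) = 75/52.3

VSWR ≈ 1.43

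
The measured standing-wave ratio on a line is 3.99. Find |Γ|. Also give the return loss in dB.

|Γ| ≈ 0.599; return loss ≈ 4.45 dB

|Γ| = (S − 1)/(S + 1) = (3.99 − 1)/(3.99 + 1) = 2.99/4.99
RL = −20·log₁₀|Γ| = −20·log₁₀(0.599)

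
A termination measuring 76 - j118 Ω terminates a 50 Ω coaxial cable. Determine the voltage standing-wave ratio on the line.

Γ = (Z_L − Z_0)/(Z_L + Z_0) = (26 − j118)/(126 − j118)
|Γ| = 121/173 = 0.7
VSWR = (1 + |Γ|)/(1 − |Γ|) = 1.7/0.3

VSWR ≈ 5.67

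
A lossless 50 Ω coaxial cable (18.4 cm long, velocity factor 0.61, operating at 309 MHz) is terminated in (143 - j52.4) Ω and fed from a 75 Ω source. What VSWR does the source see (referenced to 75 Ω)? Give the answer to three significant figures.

VSWR ≈ 4.32

λ = v/f = 0.61·c / 309 MHz = 0.592 m
βl = 2π·l/λ = 2π × 0.311 = 112°
tan(βl) = -2.49
Z_in = Z_0·(Z_L + jZ_0·tanβl)/(Z_0 + jZ_L·tanβl) = 19.3 + j24.4 Ω
Γ_s = (Z_in − Z_s)/(Z_in + Z_s) = (-55.7 + j24.4)/(94.3 + j24.4), |Γ_s| = 0.624
VSWR = (1 + |Γ_s|)/(1 − |Γ_s|)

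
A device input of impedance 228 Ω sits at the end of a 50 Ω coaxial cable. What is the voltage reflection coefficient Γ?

Γ = 0.64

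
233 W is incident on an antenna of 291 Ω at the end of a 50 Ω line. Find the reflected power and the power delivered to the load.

Γ = (291 − 50)/(291 + 50) = 0.707
|Γ|² = 0.499
P_refl = |Γ|²·P_inc = 116 W, P_del = (1 − |Γ|²)·P_inc = 117 W

P_reflected ≈ 116 W; P_delivered ≈ 117 W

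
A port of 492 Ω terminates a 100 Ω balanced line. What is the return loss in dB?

RL ≈ 3.58 dB

Γ = (492 − 100)/(492 + 100) = 0.662
RL = −20·log₁₀|Γ| = −20·log₁₀(0.662)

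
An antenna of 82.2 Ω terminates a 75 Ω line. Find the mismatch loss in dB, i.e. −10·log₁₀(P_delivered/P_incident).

Γ = (82.2 − 75)/(82.2 + 75) = 0.0458
|Γ|² = 0.0021, so P_del/P_inc = 1 − |Γ|² = 0.998
ML = −10·log₁₀(1 − |Γ|²)

mismatch loss ≈ 0.00912 dB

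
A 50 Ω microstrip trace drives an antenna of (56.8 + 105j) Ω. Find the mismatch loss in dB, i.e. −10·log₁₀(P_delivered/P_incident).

mismatch loss ≈ 2.95 dB

Γ = (6.8 + j105)/(106.8 + j105), |Γ| = 0.703
|Γ|² = 0.494, so P_del/P_inc = 1 − |Γ|² = 0.506
ML = −10·log₁₀(1 − |Γ|²)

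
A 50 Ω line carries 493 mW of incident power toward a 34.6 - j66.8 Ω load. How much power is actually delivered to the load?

P_delivered ≈ 294 mW

|Γ| = |(-15.4 − j66.8)/(84.6 − j66.8)| = 0.636
|Γ|² = 0.404
P_refl = |Γ|²·P_inc = 199 mW, P_del = (1 − |Γ|²)·P_inc = 294 mW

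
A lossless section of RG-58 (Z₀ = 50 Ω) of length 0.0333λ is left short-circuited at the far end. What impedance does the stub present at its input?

βl = 2π × 0.0333 = 12°
tan(βl) = 0.212
For a short-circuited stub, Z_in = jZ_0·tan(βl)

Z_in ≈ +j10.6 Ω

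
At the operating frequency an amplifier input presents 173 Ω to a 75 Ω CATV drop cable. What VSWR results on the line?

VSWR ≈ 2.31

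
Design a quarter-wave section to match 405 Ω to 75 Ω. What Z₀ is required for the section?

Z_qwt ≈ 174 Ω

Z_qwt = √(Z_0·R_L) = √(75 × 405) = √30380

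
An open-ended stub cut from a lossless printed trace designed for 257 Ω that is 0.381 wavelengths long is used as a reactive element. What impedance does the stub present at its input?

Z_in ≈ +j277 Ω

βl = 2π × 0.381 = 137°
tan(βl) = -0.927
For an open-ended stub, Z_in = −jZ_0·cot(βl) = −jZ_0/tan(βl)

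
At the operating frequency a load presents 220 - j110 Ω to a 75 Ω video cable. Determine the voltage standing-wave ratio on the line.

VSWR ≈ 3.74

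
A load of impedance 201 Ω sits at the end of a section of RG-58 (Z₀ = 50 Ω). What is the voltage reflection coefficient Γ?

Γ = 0.602

Γ = (Z_L − Z_0)/(Z_L + Z_0) = (201 − 50)/(201 + 50) = 151/251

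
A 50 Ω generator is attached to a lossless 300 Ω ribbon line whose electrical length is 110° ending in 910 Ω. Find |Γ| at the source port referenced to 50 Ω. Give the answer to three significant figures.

tan(βl) = -2.75
Z_in = Z_0·(Z_L + jZ_0·tanβl)/(Z_0 + jZ_L·tanβl) = 110 + j95.9 Ω
Γ_s = (Z_in − Z_s)/(Z_in + Z_s) = (60.4 + j95.9)/(160 + j95.9), |Γ_s| = 0.607

|Γ| ≈ 0.607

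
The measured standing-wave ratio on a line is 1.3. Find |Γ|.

|Γ| ≈ 0.13

|Γ| = (S − 1)/(S + 1) = (1.3 − 1)/(1.3 + 1) = 0.3/2.3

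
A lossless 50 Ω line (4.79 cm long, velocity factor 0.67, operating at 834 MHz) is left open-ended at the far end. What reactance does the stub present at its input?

λ = v/f = 0.67·c / 834 MHz = 0.241 m
βl = 2π·l/λ = 2π × 0.199 = 71.5°
tan(βl) = 3
For an open-ended stub, Z_in = −jZ_0·cot(βl) = −jZ_0/tan(βl)

X_in ≈ -16.7 Ω (capacitive)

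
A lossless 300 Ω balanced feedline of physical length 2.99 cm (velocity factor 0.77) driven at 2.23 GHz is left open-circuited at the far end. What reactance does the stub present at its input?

X_in ≈ 74.3 Ω (inductive)

λ = v/f = 0.77·c / 2.23 GHz = 0.104 m
βl = 2π·l/λ = 2π × 0.289 = 104°
tan(βl) = -4.04
For an open-circuited stub, Z_in = −jZ_0·cot(βl) = −jZ_0/tan(βl)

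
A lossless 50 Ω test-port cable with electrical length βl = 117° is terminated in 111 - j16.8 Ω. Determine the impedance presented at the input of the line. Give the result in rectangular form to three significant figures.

Z_in ≈ 28.2 + j23.3 Ω

tan(βl) = tan(117°) = -1.96
Z_in = Z_0·(Z_L + jZ_0·tanβl)/(Z_0 + jZ_L·tanβl)
     = 50·(111 − j115)/(17 − j218)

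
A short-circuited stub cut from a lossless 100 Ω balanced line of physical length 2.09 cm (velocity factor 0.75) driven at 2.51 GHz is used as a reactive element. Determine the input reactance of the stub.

X_in ≈ 941 Ω (inductive)

λ = v/f = 0.75·c / 2.51 GHz = 0.0896 m
βl = 2π·l/λ = 2π × 0.233 = 83.9°
tan(βl) = 9.41
For a short-circuited stub, Z_in = jZ_0·tan(βl)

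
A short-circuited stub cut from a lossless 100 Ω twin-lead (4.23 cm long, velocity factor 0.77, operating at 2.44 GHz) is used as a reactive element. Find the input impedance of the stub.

Z_in ≈ −j34.7 Ω

λ = v/f = 0.77·c / 2.44 GHz = 0.0947 m
βl = 2π·l/λ = 2π × 0.447 = 161°
tan(βl) = -0.347
For a short-circuited stub, Z_in = jZ_0·tan(βl)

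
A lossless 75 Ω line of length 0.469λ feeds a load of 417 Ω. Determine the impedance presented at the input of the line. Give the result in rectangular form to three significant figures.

Z_in ≈ 197 + j201 Ω

βl = 2π × 0.469 = 169°
tan(βl) = tan(169°) = -0.197
Z_in = Z_0·(Z_L + jZ_0·tanβl)/(Z_0 + jZ_L·tanβl)
     = 75·(417 − j14.8)/(75 − j82.3)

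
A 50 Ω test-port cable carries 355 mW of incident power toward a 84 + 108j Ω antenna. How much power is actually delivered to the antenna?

P_delivered ≈ 201 mW

|Γ| = |(34 + j108)/(134 + j108)| = 0.658
|Γ|² = 0.433
P_refl = |Γ|²·P_inc = 154 mW, P_del = (1 − |Γ|²)·P_inc = 201 mW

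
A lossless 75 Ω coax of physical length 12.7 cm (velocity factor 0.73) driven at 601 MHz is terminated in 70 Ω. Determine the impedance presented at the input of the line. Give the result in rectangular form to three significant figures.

λ = v/f = 0.73·c / 601 MHz = 0.364 m
βl = 2π·l/λ = 2π × 0.349 = 125°
tan(βl) = tan(125°) = -1.4
Z_in = Z_0·(Z_L + jZ_0·tanβl)/(Z_0 + jZ_L·tanβl)
     = 75·(70 − j105)/(75 − j98.2)

Z_in ≈ 76.5 − j5 Ω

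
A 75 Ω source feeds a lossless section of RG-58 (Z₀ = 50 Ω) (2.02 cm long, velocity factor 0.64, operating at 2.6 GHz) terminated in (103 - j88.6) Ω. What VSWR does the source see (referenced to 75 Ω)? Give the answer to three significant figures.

VSWR ≈ 5.24

λ = v/f = 0.64·c / 2.6 GHz = 0.0738 m
βl = 2π·l/λ = 2π × 0.274 = 98.5°
tan(βl) = -6.71
Z_in = Z_0·(Z_L + jZ_0·tanβl)/(Z_0 + jZ_L·tanβl) = 15.3 + j19.5 Ω
Γ_s = (Z_in − Z_s)/(Z_in + Z_s) = (-59.7 + j19.5)/(90.3 + j19.5), |Γ_s| = 0.68
VSWR = (1 + |Γ_s|)/(1 − |Γ_s|)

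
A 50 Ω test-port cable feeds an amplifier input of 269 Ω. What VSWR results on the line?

VSWR ≈ 5.38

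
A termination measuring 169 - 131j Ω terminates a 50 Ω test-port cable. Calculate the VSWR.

Γ = (Z_L − Z_0)/(Z_L + Z_0) = (119 − j131)/(219 − j131)
|Γ| = 177/255 = 0.694
VSWR = (1 + |Γ|)/(1 − |Γ|) = 1.69/0.306

VSWR ≈ 5.53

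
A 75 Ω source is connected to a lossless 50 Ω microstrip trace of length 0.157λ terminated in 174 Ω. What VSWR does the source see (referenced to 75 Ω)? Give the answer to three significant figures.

βl = 2π × 0.157 = 56.5°
tan(βl) = 1.51
Z_in = Z_0·(Z_L + jZ_0·tanβl)/(Z_0 + jZ_L·tanβl) = 19.9 − j29.3 Ω
Γ_s = (Z_in − Z_s)/(Z_in + Z_s) = (-55.1 − j29.3)/(94.9 − j29.3), |Γ_s| = 0.628
VSWR = (1 + |Γ_s|)/(1 − |Γ_s|)

VSWR ≈ 4.37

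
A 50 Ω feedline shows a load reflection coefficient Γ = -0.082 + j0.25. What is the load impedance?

Z_L ≈ 37.7 + j20.3 Ω

Z_L = Z_0·(1 + Γ)/(1 − Γ) = 50·(0.918 + j0.25)/(1.08 − j0.25)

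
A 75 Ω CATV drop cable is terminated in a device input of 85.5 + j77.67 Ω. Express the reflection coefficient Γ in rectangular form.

Γ ≈ 0.243 + j0.366

Γ = (Z_L − Z_0)/(Z_L + Z_0) = (10.5 + j77.67)/(160.5 + j77.67)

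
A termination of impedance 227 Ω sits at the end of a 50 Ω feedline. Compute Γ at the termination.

Γ = 0.639

Γ = (Z_L − Z_0)/(Z_L + Z_0) = (227 − 50)/(227 + 50) = 177/277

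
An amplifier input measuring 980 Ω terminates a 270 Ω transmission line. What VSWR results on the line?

VSWR ≈ 3.63

Γ = (980 − 270)/(980 + 270) = 0.568
VSWR = (1 + 0.568)/(1 − 0.568)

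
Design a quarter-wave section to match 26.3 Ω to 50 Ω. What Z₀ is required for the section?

Z_qwt ≈ 36.3 Ω

Z_qwt = √(Z_0·R_L) = √(50 × 26.3) = √1315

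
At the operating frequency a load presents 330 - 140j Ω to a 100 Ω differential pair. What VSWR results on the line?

VSWR ≈ 3.94

Γ = (Z_L − Z_0)/(Z_L + Z_0) = (230 − j140)/(430 − j140)
|Γ| = 269/452 = 0.595
VSWR = (1 + |Γ|)/(1 − |Γ|) = 1.6/0.405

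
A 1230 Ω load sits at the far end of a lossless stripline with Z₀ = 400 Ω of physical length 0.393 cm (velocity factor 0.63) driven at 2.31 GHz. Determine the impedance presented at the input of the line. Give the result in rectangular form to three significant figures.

Z_in ≈ 704 − j549 Ω

λ = v/f = 0.63·c / 2.31 GHz = 0.0818 m
βl = 2π·l/λ = 2π × 0.048 = 17.3°
tan(βl) = tan(17.3°) = 0.311
Z_in = Z_0·(Z_L + jZ_0·tanβl)/(Z_0 + jZ_L·tanβl)
     = 400·(1230 + j125)/(400 + j383)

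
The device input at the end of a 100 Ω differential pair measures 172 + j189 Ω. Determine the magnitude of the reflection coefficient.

Γ = (Z_L − Z_0)/(Z_L + Z_0) = (72 + j189)/(272 + j189)
|Γ| = 202/331

|Γ| ≈ 0.611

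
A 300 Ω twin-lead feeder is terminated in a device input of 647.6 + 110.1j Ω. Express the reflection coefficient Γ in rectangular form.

Γ ≈ 0.375 + j0.0726

Γ = (Z_L − Z_0)/(Z_L + Z_0) = (347.6 + j110.1)/(947.6 + j110.1)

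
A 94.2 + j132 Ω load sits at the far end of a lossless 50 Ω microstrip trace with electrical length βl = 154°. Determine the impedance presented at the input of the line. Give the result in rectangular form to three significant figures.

tan(βl) = tan(154°) = -0.488
Z_in = Z_0·(Z_L + jZ_0·tanβl)/(Z_0 + jZ_L·tanβl)
     = 50·(94.2 + j108)/(114 − j45.9)

Z_in ≈ 19.2 + j54.7 Ω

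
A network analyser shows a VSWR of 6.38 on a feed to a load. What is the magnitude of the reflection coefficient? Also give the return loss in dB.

|Γ| ≈ 0.729; return loss ≈ 2.75 dB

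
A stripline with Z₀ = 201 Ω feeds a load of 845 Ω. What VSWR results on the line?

VSWR ≈ 4.2

For a purely resistive load, VSWR = R_L/Z_0 or Z_0/R_L (whichever > 1) = 845/201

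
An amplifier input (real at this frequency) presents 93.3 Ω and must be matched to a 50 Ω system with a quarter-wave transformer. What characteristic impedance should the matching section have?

Z_qwt = √(Z_0·R_L) = √(50 × 93.3) = √4665

Z_qwt ≈ 68.3 Ω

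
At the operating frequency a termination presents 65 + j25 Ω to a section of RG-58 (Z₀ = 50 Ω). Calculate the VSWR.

Γ = (Z_L − Z_0)/(Z_L + Z_0) = (15 + j25)/(115 + j25)
|Γ| = 29.2/118 = 0.248
VSWR = (1 + |Γ|)/(1 − |Γ|) = 1.25/0.752

VSWR ≈ 1.66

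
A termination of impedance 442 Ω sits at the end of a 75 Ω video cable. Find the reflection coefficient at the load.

Γ = (Z_L − Z_0)/(Z_L + Z_0) = (442 − 75)/(442 + 75) = 367/517

Γ = 0.71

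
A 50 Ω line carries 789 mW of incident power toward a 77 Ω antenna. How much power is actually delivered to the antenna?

Γ = (77 − 50)/(77 + 50) = 0.213
|Γ|² = 0.0452
P_refl = |Γ|²·P_inc = 35.7 mW, P_del = (1 − |Γ|²)·P_inc = 753 mW

P_delivered ≈ 753 mW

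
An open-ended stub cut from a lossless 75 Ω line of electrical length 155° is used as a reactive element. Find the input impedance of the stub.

Z_in ≈ +j161 Ω

tan(βl) = -0.466
For an open-ended stub, Z_in = −jZ_0·cot(βl) = −jZ_0/tan(βl)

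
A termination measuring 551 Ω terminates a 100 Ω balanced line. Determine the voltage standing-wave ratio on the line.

VSWR ≈ 5.51

For a purely resistive load, VSWR = R_L/Z_0 or Z_0/R_L (whichever > 1) = 551/100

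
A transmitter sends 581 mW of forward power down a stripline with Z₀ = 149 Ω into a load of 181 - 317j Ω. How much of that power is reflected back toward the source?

|Γ| = |(32 − j317)/(330 − j317)| = 0.696
|Γ|² = 0.485
P_refl = |Γ|²·P_inc = 282 mW, P_del = (1 − |Γ|²)·P_inc = 299 mW

P_reflected ≈ 282 mW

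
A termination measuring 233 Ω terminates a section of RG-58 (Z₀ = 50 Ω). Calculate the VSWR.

Γ = (233 − 50)/(233 + 50) = 0.647
VSWR = (1 + 0.647)/(1 − 0.647)

VSWR ≈ 4.66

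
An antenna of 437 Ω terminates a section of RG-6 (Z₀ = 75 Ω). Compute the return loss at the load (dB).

RL ≈ 3.01 dB

Γ = (437 − 75)/(437 + 75) = 0.707
RL = −20·log₁₀|Γ| = −20·log₁₀(0.707)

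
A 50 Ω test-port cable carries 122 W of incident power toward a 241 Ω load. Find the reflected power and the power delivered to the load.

P_reflected ≈ 52.6 W; P_delivered ≈ 69.4 W

Γ = (241 − 50)/(241 + 50) = 0.656
|Γ|² = 0.431
P_refl = |Γ|²·P_inc = 52.6 W, P_del = (1 − |Γ|²)·P_inc = 69.4 W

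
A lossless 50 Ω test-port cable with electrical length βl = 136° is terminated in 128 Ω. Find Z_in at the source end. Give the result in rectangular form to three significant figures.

tan(βl) = tan(136°) = -0.966
Z_in = Z_0·(Z_L + jZ_0·tanβl)/(Z_0 + jZ_L·tanβl)
     = 50·(128 − j48.3)/(50 − j124)

Z_in ≈ 34.8 + j37.7 Ω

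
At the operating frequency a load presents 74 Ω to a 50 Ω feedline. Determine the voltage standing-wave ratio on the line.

VSWR ≈ 1.48

Γ = (74 − 50)/(74 + 50) = 0.194
VSWR = (1 + 0.194)/(1 − 0.194)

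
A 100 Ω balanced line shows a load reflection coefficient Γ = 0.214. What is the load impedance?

Z_L ≈ 154 Ω

Z_L = Z_0·(1 + Γ)/(1 − Γ) = 100·(1.21)/(0.786)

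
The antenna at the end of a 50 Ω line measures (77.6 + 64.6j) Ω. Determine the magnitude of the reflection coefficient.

|Γ| ≈ 0.491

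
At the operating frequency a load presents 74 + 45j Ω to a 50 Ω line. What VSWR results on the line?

VSWR ≈ 2.26

Γ = (Z_L − Z_0)/(Z_L + Z_0) = (24 + j45)/(124 + j45)
|Γ| = 51/132 = 0.387
VSWR = (1 + |Γ|)/(1 − |Γ|) = 1.39/0.613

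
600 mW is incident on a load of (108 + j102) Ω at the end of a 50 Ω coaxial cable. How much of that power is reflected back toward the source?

|Γ| = |(58 + j102)/(158 + j102)| = 0.624
|Γ|² = 0.389
P_refl = |Γ|²·P_inc = 234 mW, P_del = (1 − |Γ|²)·P_inc = 366 mW

P_reflected ≈ 234 mW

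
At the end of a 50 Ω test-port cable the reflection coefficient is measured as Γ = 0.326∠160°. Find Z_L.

Z_L ≈ 26 + j6.49 Ω

Z_L = Z_0·(1 + Γ)/(1 − Γ) = 50·(0.694 + j0.111)/(1.31 − j0.111)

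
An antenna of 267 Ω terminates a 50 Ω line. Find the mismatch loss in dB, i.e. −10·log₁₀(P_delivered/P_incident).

Γ = (267 − 50)/(267 + 50) = 0.685
|Γ|² = 0.469, so P_del/P_inc = 1 − |Γ|² = 0.531
ML = −10·log₁₀(1 − |Γ|²)

mismatch loss ≈ 2.75 dB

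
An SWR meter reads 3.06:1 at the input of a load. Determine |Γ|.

|Γ| = (S − 1)/(S + 1) = (3.06 − 1)/(3.06 + 1) = 2.06/4.06

|Γ| ≈ 0.507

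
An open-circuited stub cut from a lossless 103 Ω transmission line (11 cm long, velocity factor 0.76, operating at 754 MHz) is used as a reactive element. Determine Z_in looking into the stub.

Z_in ≈ +j89.4 Ω

λ = v/f = 0.76·c / 754 MHz = 0.302 m
βl = 2π·l/λ = 2π × 0.364 = 131°
tan(βl) = -1.15
For an open-circuited stub, Z_in = −jZ_0·cot(βl) = −jZ_0/tan(βl)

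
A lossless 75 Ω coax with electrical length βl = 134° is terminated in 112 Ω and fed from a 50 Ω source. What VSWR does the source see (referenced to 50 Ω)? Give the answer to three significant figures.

VSWR ≈ 1.76

tan(βl) = -1.04
Z_in = Z_0·(Z_L + jZ_0·tanβl)/(Z_0 + jZ_L·tanβl) = 68.4 + j28.2 Ω
Γ_s = (Z_in − Z_s)/(Z_in + Z_s) = (18.4 + j28.2)/(118 + j28.2), |Γ_s| = 0.277
VSWR = (1 + |Γ_s|)/(1 − |Γ_s|)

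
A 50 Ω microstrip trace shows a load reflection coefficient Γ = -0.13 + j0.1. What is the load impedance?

Z_L ≈ 37.8 + j7.77 Ω

Z_L = Z_0·(1 + Γ)/(1 − Γ) = 50·(0.87 + j0.1)/(1.13 − j0.1)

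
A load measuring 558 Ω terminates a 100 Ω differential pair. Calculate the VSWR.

For a purely resistive load, VSWR = R_L/Z_0 or Z_0/R_L (whichever > 1) = 558/100

VSWR ≈ 5.58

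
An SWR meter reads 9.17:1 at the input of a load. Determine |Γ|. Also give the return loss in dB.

|Γ| = (S − 1)/(S + 1) = (9.17 − 1)/(9.17 + 1) = 8.17/10.2
RL = −20·log₁₀|Γ| = −20·log₁₀(0.803)

|Γ| ≈ 0.803; return loss ≈ 1.9 dB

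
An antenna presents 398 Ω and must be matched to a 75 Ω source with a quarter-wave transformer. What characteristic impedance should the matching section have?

Z_qwt ≈ 173 Ω

Z_qwt = √(Z_0·R_L) = √(75 × 398) = √29850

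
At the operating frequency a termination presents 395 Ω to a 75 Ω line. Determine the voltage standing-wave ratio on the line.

VSWR ≈ 5.27

For a purely resistive load, VSWR = R_L/Z_0 or Z_0/R_L (whichever > 1) = 395/75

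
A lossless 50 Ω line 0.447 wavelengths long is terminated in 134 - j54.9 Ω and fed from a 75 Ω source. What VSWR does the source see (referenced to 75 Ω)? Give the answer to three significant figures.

βl = 2π × 0.447 = 161°
tan(βl) = -0.346
Z_in = Z_0·(Z_L + jZ_0·tanβl)/(Z_0 + jZ_L·tanβl) = 121 + j63.9 Ω
Γ_s = (Z_in − Z_s)/(Z_in + Z_s) = (45.6 + j63.9)/(196 + j63.9), |Γ_s| = 0.381
VSWR = (1 + |Γ_s|)/(1 − |Γ_s|)

VSWR ≈ 2.23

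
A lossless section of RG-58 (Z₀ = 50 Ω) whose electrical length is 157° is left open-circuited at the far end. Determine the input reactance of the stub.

tan(βl) = -0.424
For an open-circuited stub, Z_in = −jZ_0·cot(βl) = −jZ_0/tan(βl)

X_in ≈ 118 Ω (inductive)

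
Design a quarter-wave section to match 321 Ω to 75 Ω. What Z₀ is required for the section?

Z_qwt ≈ 155 Ω

Z_qwt = √(Z_0·R_L) = √(75 × 321) = √24080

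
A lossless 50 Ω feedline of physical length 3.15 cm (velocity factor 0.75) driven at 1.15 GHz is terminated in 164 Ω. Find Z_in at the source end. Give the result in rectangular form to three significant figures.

Z_in ≈ 20.5 − j27.4 Ω

λ = v/f = 0.75·c / 1.15 GHz = 0.196 m
βl = 2π·l/λ = 2π × 0.161 = 58°
tan(βl) = tan(58°) = 1.6
Z_in = Z_0·(Z_L + jZ_0·tanβl)/(Z_0 + jZ_L·tanβl)
     = 50·(164 + j79.9)/(50 + j262)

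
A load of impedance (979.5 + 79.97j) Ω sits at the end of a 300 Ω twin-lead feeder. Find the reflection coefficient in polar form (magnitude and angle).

Γ ≈ 0.534 ∠ 3.14°

Γ = (Z_L − Z_0)/(Z_L + Z_0) = (679.5 + j79.97)/(1280 + j79.97)
|Γ| = 684/1280 = 0.534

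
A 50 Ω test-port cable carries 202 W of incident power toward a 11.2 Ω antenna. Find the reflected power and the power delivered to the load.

P_reflected ≈ 81.2 W; P_delivered ≈ 121 W

Γ = (11.2 − 50)/(11.2 + 50) = -0.634
|Γ|² = 0.402
P_refl = |Γ|²·P_inc = 81.2 W, P_del = (1 − |Γ|²)·P_inc = 121 W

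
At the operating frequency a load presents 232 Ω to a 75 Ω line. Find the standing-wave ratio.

VSWR ≈ 3.09

Γ = (232 − 75)/(232 + 75) = 0.511
VSWR = (1 + 0.511)/(1 − 0.511)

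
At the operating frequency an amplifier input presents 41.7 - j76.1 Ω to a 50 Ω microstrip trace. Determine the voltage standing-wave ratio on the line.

VSWR ≈ 4.59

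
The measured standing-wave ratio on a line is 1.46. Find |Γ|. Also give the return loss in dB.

|Γ| ≈ 0.187; return loss ≈ 14.6 dB

|Γ| = (S − 1)/(S + 1) = (1.46 − 1)/(1.46 + 1) = 0.46/2.46
RL = −20·log₁₀|Γ| = −20·log₁₀(0.187)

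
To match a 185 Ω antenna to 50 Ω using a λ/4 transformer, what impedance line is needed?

Z_qwt ≈ 96.2 Ω

Z_qwt = √(Z_0·R_L) = √(50 × 185) = √9250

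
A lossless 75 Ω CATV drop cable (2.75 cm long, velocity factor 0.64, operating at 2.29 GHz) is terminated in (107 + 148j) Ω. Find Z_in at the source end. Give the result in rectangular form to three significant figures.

λ = v/f = 0.64·c / 2.29 GHz = 0.0838 m
βl = 2π·l/λ = 2π × 0.328 = 118°
tan(βl) = tan(118°) = -1.87
Z_in = Z_0·(Z_L + jZ_0·tanβl)/(Z_0 + jZ_L·tanβl)
     = 75·(107 + j7.41)/(352 − j201)

Z_in ≈ 16.5 + j11 Ω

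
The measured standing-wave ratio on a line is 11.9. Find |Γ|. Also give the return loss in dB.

|Γ| = (S − 1)/(S + 1) = (11.9 − 1)/(11.9 + 1) = 10.9/12.9
RL = −20·log₁₀|Γ| = −20·log₁₀(0.845)

|Γ| ≈ 0.845; return loss ≈ 1.46 dB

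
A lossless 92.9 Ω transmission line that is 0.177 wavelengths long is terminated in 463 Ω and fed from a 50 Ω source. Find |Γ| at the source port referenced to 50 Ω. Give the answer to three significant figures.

|Γ| ≈ 0.604

βl = 2π × 0.177 = 63.7°
tan(βl) = 2.03
Z_in = Z_0·(Z_L + jZ_0·tanβl)/(Z_0 + jZ_L·tanβl) = 23 − j43.6 Ω
Γ_s = (Z_in − Z_s)/(Z_in + Z_s) = (-27 − j43.6)/(73 − j43.6), |Γ_s| = 0.604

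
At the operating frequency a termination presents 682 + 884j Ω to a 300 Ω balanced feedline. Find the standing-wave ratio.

Γ = (Z_L − Z_0)/(Z_L + Z_0) = (382 + j884)/(982 + j884)
|Γ| = 963/1320 = 0.729
VSWR = (1 + |Γ|)/(1 − |Γ|) = 1.73/0.271

VSWR ≈ 6.38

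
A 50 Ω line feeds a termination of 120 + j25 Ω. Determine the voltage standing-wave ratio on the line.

VSWR ≈ 2.52

Γ = (Z_L − Z_0)/(Z_L + Z_0) = (70 + j25)/(170 + j25)
|Γ| = 74.3/172 = 0.433
VSWR = (1 + |Γ|)/(1 − |Γ|) = 1.43/0.567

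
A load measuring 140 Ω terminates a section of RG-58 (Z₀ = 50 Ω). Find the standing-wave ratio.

Γ = (140 − 50)/(140 + 50) = 0.474
VSWR = (1 + 0.474)/(1 − 0.474)

VSWR ≈ 2.8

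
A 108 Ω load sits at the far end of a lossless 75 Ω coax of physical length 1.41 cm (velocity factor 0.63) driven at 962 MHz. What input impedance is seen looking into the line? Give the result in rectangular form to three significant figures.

Z_in ≈ 89.7 − j26.2 Ω

λ = v/f = 0.63·c / 962 MHz = 0.196 m
βl = 2π·l/λ = 2π × 0.0718 = 25.8°
tan(βl) = tan(25.8°) = 0.484
Z_in = Z_0·(Z_L + jZ_0·tanβl)/(Z_0 + jZ_L·tanβl)
     = 75·(108 + j36.3)/(75 + j52.3)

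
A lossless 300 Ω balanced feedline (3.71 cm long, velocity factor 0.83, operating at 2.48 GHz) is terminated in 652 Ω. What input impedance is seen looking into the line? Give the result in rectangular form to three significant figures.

λ = v/f = 0.83·c / 2.48 GHz = 0.1 m
βl = 2π·l/λ = 2π × 0.37 = 133°
tan(βl) = tan(133°) = -1.07
Z_in = Z_0·(Z_L + jZ_0·tanβl)/(Z_0 + jZ_L·tanβl)
     = 300·(652 − j321)/(300 − j699)

Z_in ≈ 218 + j186 Ω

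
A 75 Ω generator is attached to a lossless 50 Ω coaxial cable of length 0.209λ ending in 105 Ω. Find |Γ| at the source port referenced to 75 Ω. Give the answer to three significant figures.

|Γ| ≈ 0.506

βl = 2π × 0.209 = 75.2°
tan(βl) = 3.8
Z_in = Z_0·(Z_L + jZ_0·tanβl)/(Z_0 + jZ_L·tanβl) = 25.1 − j10 Ω
Γ_s = (Z_in − Z_s)/(Z_in + Z_s) = (-49.9 − j10)/(100 − j10), |Γ_s| = 0.506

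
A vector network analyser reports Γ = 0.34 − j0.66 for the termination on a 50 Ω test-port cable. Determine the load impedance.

Z_L = Z_0·(1 + Γ)/(1 − Γ) = 50·(1.34 − j0.66)/(0.66 + j0.66)

Z_L ≈ 25.8 − j75.8 Ω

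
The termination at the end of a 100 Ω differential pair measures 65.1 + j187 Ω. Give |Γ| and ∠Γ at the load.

Γ = (Z_L − Z_0)/(Z_L + Z_0) = (-34.9 + j187)/(165.1 + j187)
|Γ| = 190/249 = 0.763

Γ ≈ 0.763 ∠ 52°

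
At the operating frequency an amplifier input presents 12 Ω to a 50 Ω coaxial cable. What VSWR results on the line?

VSWR ≈ 4.17

Γ = (12 − 50)/(12 + 50) = -0.613
VSWR = (1 + 0.613)/(1 − 0.613)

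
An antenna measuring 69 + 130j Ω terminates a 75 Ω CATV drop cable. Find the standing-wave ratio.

VSWR ≈ 5.08

Γ = (Z_L − Z_0)/(Z_L + Z_0) = (-6 + j130)/(144 + j130)
|Γ| = 130/194 = 0.671
VSWR = (1 + |Γ|)/(1 − |Γ|) = 1.67/0.329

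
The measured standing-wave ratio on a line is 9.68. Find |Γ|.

|Γ| = (S − 1)/(S + 1) = (9.68 − 1)/(9.68 + 1) = 8.68/10.7

|Γ| ≈ 0.813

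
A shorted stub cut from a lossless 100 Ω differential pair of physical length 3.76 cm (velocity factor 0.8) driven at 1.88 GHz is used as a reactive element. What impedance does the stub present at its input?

Z_in ≈ −j348 Ω

λ = v/f = 0.8·c / 1.88 GHz = 0.128 m
βl = 2π·l/λ = 2π × 0.295 = 106°
tan(βl) = -3.48
For a shorted stub, Z_in = jZ_0·tan(βl)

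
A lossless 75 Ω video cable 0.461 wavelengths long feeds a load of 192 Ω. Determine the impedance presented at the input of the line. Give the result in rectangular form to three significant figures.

Z_in ≈ 145 + j73.9 Ω

βl = 2π × 0.461 = 166°
tan(βl) = tan(166°) = -0.25
Z_in = Z_0·(Z_L + jZ_0·tanβl)/(Z_0 + jZ_L·tanβl)
     = 75·(192 − j18.8)/(75 − j48)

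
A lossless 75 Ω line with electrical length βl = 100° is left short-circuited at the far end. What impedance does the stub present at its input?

tan(βl) = -5.67
For a short-circuited stub, Z_in = jZ_0·tan(βl)

Z_in ≈ −j425 Ω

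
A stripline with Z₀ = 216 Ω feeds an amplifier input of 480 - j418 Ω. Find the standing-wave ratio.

VSWR ≈ 4.11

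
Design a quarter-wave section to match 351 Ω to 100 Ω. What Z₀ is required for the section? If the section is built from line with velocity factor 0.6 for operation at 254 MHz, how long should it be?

Z_qwt = √(Z_0·R_L) = √(100 × 351) = √35100
λ = 0.6·c/f = 0.709 m, so l = λ/4 = 0.177 m

Z_qwt ≈ 187 Ω; length ≈ 17.7 cm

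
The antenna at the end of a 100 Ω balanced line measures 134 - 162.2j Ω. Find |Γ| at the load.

|Γ| ≈ 0.582

Γ = (Z_L − Z_0)/(Z_L + Z_0) = (34 − j162.2)/(234 − j162.2)
|Γ| = 166/285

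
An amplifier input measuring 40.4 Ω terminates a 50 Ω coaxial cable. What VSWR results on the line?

For a purely resistive load, VSWR = R_L/Z_0 or Z_0/R_L (whichever > 1) = 50/40.4

VSWR ≈ 1.24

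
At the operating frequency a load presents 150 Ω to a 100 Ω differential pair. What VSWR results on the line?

For a purely resistive load, VSWR = R_L/Z_0 or Z_0/R_L (whichever > 1) = 150/100

VSWR ≈ 1.5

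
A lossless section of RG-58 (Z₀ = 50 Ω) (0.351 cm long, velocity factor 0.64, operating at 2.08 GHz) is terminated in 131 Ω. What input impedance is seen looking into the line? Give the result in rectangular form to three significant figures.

Z_in ≈ 98.6 − j50.8 Ω

λ = v/f = 0.64·c / 2.08 GHz = 0.0923 m
βl = 2π·l/λ = 2π × 0.038 = 13.7°
tan(βl) = tan(13.7°) = 0.244
Z_in = Z_0·(Z_L + jZ_0·tanβl)/(Z_0 + jZ_L·tanβl)
     = 50·(131 + j12.2)/(50 + j31.9)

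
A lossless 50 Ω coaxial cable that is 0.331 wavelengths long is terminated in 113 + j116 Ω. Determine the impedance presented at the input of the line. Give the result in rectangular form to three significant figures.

βl = 2π × 0.331 = 119°
tan(βl) = tan(119°) = -1.79
Z_in = Z_0·(Z_L + jZ_0·tanβl)/(Z_0 + jZ_L·tanβl)
     = 50·(113 + j26.4)/(258 − j203)

Z_in ≈ 11.1 + j13.8 Ω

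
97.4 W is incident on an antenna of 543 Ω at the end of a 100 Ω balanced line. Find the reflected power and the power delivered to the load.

P_reflected ≈ 46.2 W; P_delivered ≈ 51.2 W

Γ = (543 − 100)/(543 + 100) = 0.689
|Γ|² = 0.475
P_refl = |Γ|²·P_inc = 46.2 W, P_del = (1 − |Γ|²)·P_inc = 51.2 W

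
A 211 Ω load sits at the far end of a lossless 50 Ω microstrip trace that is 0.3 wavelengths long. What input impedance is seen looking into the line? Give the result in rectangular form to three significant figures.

Z_in ≈ 13 + j15.2 Ω

βl = 2π × 0.3 = 108°
tan(βl) = tan(108°) = -3.08
Z_in = Z_0·(Z_L + jZ_0·tanβl)/(Z_0 + jZ_L·tanβl)
     = 50·(211 − j154)/(50 − j649)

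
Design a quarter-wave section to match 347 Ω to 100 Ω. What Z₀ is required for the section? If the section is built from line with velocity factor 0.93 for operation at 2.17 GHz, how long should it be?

Z_qwt = √(Z_0·R_L) = √(100 × 347) = √34700
λ = 0.93·c/f = 0.129 m, so l = λ/4 = 0.0321 m

Z_qwt ≈ 186 Ω; length ≈ 3.21 cm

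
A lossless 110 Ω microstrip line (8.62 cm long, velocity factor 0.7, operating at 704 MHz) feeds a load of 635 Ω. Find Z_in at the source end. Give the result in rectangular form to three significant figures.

λ = v/f = 0.7·c / 704 MHz = 0.298 m
βl = 2π·l/λ = 2π × 0.289 = 104°
tan(βl) = tan(104°) = -4
Z_in = Z_0·(Z_L + jZ_0·tanβl)/(Z_0 + jZ_L·tanβl)
     = 110·(635 − j440)/(110 − j2540)

Z_in ≈ 20.2 + j26.6 Ω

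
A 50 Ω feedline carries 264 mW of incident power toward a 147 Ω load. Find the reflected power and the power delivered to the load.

Γ = (147 − 50)/(147 + 50) = 0.492
|Γ|² = 0.242
P_refl = |Γ|²·P_inc = 64 mW, P_del = (1 − |Γ|²)·P_inc = 200 mW

P_reflected ≈ 64 mW; P_delivered ≈ 200 mW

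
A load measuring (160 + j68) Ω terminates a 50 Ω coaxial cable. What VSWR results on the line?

VSWR ≈ 3.83

Γ = (Z_L − Z_0)/(Z_L + Z_0) = (110 + j68)/(210 + j68)
|Γ| = 129/221 = 0.586
VSWR = (1 + |Γ|)/(1 − |Γ|) = 1.59/0.414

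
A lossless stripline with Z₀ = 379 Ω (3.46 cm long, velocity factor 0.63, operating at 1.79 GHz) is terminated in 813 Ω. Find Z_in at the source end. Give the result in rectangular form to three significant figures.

Z_in ≈ 213 + j148 Ω

λ = v/f = 0.63·c / 1.79 GHz = 0.106 m
βl = 2π·l/λ = 2π × 0.328 = 118°
tan(βl) = tan(118°) = -1.88
Z_in = Z_0·(Z_L + jZ_0·tanβl)/(Z_0 + jZ_L·tanβl)
     = 379·(813 − j714)/(379 − j1530)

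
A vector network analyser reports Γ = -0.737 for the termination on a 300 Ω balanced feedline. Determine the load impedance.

Z_L = Z_0·(1 + Γ)/(1 − Γ) = 300·(0.263)/(1.74)

Z_L ≈ 45.4 Ω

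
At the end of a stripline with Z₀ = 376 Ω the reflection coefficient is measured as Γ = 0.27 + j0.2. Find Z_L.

Z_L ≈ 582 + j263 Ω

Z_L = Z_0·(1 + Γ)/(1 − Γ) = 376·(1.27 + j0.2)/(0.73 − j0.2)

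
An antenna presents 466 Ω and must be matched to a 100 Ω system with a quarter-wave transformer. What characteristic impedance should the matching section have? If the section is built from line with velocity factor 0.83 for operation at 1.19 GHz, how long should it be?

Z_qwt = √(Z_0·R_L) = √(100 × 466) = √46600
λ = 0.83·c/f = 0.209 m, so l = λ/4 = 0.0523 m

Z_qwt ≈ 216 Ω; length ≈ 5.23 cm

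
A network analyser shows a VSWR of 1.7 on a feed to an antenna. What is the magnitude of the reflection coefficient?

|Γ| = (S − 1)/(S + 1) = (1.7 − 1)/(1.7 + 1) = 0.7/2.7

|Γ| ≈ 0.259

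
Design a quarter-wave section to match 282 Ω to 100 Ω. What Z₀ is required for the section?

Z_qwt = √(Z_0·R_L) = √(100 × 282) = √28200

Z_qwt ≈ 168 Ω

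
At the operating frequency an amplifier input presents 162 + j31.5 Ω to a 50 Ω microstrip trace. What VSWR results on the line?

VSWR ≈ 3.37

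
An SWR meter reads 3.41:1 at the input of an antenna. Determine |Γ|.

|Γ| ≈ 0.546

|Γ| = (S − 1)/(S + 1) = (3.41 − 1)/(3.41 + 1) = 2.41/4.41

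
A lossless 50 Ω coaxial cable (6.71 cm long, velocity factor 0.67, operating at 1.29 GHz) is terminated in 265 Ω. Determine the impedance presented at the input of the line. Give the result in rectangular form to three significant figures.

Z_in ≈ 45.5 + j89 Ω

λ = v/f = 0.67·c / 1.29 GHz = 0.156 m
βl = 2π·l/λ = 2π × 0.431 = 155°
tan(βl) = tan(155°) = -0.466
Z_in = Z_0·(Z_L + jZ_0·tanβl)/(Z_0 + jZ_L·tanβl)
     = 50·(265 − j23.3)/(50 − j123)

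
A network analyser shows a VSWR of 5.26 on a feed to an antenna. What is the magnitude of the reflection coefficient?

|Γ| = (S − 1)/(S + 1) = (5.26 − 1)/(5.26 + 1) = 4.26/6.26

|Γ| ≈ 0.681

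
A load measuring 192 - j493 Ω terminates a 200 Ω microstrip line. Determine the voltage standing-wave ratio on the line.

VSWR ≈ 8.21

Γ = (Z_L − Z_0)/(Z_L + Z_0) = (-8 − j493)/(392 − j493)
|Γ| = 493/630 = 0.783
VSWR = (1 + |Γ|)/(1 − |Γ|) = 1.78/0.217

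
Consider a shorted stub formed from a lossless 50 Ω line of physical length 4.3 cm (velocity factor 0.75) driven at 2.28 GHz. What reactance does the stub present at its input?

λ = v/f = 0.75·c / 2.28 GHz = 0.0987 m
βl = 2π·l/λ = 2π × 0.436 = 157°
tan(βl) = -0.427
For a shorted stub, Z_in = jZ_0·tan(βl)

X_in ≈ -21.4 Ω (capacitive)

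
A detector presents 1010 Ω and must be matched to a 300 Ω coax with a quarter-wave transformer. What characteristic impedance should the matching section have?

Z_qwt = √(Z_0·R_L) = √(300 × 1010) = √303000

Z_qwt ≈ 550 Ω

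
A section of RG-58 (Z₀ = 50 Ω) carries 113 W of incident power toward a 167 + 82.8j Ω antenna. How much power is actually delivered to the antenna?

|Γ| = |(117 + j82.8)/(217 + j82.8)| = 0.617
|Γ|² = 0.381
P_refl = |Γ|²·P_inc = 43 W, P_del = (1 − |Γ|²)·P_inc = 70 W

P_delivered ≈ 70 W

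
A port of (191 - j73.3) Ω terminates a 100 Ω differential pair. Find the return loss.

RL ≈ 8.19 dB

Γ = (91 − j73.3)/(291 − j73.3), |Γ| = 0.389
RL = −20·log₁₀|Γ| = −20·log₁₀(0.389)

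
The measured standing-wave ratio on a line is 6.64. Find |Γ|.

|Γ| = (S − 1)/(S + 1) = (6.64 − 1)/(6.64 + 1) = 5.64/7.64

|Γ| ≈ 0.738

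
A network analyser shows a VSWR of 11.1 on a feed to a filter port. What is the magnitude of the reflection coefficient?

|Γ| ≈ 0.835

|Γ| = (S − 1)/(S + 1) = (11.1 − 1)/(11.1 + 1) = 10.1/12.1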